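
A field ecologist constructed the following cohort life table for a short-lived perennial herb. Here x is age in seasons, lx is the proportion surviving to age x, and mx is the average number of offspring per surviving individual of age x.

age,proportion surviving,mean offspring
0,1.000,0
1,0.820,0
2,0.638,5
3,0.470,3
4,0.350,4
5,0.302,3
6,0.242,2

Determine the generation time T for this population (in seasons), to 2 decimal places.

lx·mx: 0, 0, 3.19, 1.41, 1.4, 0.906, 0.484 → R0 = 7.39
x·lx·mx: 0, 0, 6.38, 4.23, 5.6, 4.53, 2.904 → Σ = 23.644
T = 23.644 / 7.39 = 3.199459… → 3.20

3.20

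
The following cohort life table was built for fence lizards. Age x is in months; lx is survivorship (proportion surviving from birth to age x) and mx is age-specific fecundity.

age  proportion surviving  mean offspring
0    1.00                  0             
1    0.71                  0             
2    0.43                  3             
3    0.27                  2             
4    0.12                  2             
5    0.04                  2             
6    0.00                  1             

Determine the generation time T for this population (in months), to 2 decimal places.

lx·mx: 0, 0, 1.29, 0.54, 0.24, 0.08, 0 → R0 = 2.15
x·lx·mx: 0, 0, 2.58, 1.62, 0.96, 0.4, 0 → Σ = 5.56
T = 5.56 / 2.15 = 2.586047… → 2.59

2.59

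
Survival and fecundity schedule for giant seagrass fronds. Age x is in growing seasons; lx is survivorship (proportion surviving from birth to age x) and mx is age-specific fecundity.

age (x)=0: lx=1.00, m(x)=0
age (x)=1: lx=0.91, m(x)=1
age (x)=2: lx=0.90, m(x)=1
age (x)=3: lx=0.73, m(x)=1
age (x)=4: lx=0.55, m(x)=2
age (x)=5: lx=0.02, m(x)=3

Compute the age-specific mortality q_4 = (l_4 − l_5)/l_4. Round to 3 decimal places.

q_4 = (l_4 − l_5) / l_4 = (0.55 − 0.02) / 0.55
     = 0.53 / 0.55 = 0.963636… → 0.964

0.964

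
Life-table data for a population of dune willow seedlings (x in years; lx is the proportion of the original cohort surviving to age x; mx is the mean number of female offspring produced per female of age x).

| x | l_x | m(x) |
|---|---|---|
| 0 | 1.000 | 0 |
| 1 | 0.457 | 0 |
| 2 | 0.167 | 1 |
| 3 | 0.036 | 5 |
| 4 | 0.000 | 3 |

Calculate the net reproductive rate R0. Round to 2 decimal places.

0.35

lx·mx by age: 0, 0, 0.167, 0.18, 0
R0 = Σ lx·mx = 0.347 → 0.35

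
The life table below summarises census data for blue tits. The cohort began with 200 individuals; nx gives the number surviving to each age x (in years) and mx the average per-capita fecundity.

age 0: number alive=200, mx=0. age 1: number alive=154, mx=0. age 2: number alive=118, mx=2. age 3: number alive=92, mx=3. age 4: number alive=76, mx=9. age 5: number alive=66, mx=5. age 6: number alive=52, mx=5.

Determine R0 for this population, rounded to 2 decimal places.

8.93

lx = nx/n0 = nx/200: 1, 0.77, 0.59, 0.46, 0.38, 0.33, 0.26
lx·mx by age: 0, 0, 1.18, 1.38, 3.42, 1.65, 1.3
R0 = Σ lx·mx = 8.93 → 8.93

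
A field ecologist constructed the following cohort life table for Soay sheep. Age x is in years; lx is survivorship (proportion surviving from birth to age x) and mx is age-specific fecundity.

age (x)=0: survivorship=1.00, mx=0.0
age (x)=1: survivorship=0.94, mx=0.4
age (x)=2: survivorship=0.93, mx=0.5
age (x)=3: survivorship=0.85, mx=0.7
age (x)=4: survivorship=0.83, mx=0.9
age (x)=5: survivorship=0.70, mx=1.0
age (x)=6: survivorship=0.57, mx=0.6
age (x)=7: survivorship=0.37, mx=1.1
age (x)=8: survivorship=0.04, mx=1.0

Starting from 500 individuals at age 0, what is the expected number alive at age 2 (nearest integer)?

Expected survivors = N0 · l_2 = 500 × 0.93 = 465 → 465

465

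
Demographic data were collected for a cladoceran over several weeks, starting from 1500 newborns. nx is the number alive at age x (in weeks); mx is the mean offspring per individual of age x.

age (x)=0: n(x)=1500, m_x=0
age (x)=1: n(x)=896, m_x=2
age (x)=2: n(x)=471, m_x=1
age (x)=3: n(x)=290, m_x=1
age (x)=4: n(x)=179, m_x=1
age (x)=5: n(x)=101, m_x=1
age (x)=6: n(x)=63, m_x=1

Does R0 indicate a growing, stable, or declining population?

growing

lx = nx/n0 = nx/1500: 1, 0.59733…, 0.314, 0.19333…, 0.11933…, 0.06733…, 0.042
R0 = Σ lx·mx = 0 + 1.194667… + 0.314 + 0.193333… + 0.119333… + 0.067333… + 0.042 = 1.930667…
R0 > 1, so the population is growing.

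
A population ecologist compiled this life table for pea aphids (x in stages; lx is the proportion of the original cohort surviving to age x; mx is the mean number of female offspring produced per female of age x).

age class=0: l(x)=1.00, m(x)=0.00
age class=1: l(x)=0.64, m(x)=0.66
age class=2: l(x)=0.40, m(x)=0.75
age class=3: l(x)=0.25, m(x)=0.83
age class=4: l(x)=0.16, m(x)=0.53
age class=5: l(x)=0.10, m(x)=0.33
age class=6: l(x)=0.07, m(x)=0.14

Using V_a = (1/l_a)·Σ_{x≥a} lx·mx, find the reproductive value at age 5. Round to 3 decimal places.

lx·mx for x ≥ 5: 0.033, 0.0098 → sum = 0.0428
V_5 = 0.0428 / l_5 = 0.0428 / 0.1 = 0.428 → 0.428

0.428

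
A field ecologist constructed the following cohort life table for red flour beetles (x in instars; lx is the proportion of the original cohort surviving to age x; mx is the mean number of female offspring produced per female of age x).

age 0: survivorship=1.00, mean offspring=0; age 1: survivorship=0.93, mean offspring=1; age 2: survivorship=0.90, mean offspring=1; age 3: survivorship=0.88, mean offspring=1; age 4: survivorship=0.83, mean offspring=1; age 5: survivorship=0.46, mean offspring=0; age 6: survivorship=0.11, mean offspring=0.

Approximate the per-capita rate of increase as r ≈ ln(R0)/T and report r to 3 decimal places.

R0 = Σ lx·mx = 0 + 0.93 + 0.9 + 0.88 + 0.83 + 0 + 0 = 3.54
Σ x·lx·mx = 8.69; T = 8.69/3.54 = 2.4548…
r ≈ ln(R0)/T = ln(3.54)/2.4548… = 0.51496… → 0.515

0.515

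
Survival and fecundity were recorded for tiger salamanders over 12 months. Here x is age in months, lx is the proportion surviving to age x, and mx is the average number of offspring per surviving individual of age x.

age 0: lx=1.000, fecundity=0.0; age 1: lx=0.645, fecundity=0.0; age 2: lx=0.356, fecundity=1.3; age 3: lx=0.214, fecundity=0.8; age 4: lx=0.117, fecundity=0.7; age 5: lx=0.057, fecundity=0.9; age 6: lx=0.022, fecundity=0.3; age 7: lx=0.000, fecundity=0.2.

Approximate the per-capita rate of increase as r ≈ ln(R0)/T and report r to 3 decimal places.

-0.096

R0 = Σ lx·mx = 0 + 0 + 0.4628 + 0.1712 + 0.0819 + 0.0513 + 0.0066 + 0 = 0.7738
Σ x·lx·mx = 2.0629; T = 2.0629/0.7738 = 2.66593…
r ≈ ln(R0)/T = ln(0.7738)/2.66593… = -0.09619… → -0.096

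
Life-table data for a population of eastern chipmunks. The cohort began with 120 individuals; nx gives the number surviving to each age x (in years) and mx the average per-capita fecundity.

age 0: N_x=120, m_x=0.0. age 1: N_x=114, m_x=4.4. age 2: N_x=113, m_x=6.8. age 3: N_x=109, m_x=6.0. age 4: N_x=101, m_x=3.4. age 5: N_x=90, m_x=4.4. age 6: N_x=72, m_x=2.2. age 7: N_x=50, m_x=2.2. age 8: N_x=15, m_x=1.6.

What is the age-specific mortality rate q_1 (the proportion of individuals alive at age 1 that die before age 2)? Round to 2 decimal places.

lx = nx/n0 = nx/120: 1, 0.95, 0.94167…, 0.90833…, 0.84167…, 0.75, 0.6, 0.41667…, 0.125
q_1 = (l_1 − l_2) / l_1 = (0.95 − 0.941667…) / 0.95
     = 0.008333… / 0.95 = 0.008772… → 0.01

0.01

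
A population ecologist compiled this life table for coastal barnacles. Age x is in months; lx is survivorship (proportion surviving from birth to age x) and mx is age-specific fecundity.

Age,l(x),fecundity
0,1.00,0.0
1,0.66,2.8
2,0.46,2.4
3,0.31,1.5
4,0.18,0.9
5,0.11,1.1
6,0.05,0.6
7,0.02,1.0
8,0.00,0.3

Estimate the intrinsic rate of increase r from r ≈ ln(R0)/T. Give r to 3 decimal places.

0.706

R0 = Σ lx·mx = 0 + 1.848 + 1.104 + 0.465 + 0.162 + 0.121 + 0.03 + 0.02 + 0 = 3.75
Σ x·lx·mx = 7.024; T = 7.024/3.75 = 1.87307…
r ≈ ln(R0)/T = ln(3.75)/1.87307… = 0.70566… → 0.706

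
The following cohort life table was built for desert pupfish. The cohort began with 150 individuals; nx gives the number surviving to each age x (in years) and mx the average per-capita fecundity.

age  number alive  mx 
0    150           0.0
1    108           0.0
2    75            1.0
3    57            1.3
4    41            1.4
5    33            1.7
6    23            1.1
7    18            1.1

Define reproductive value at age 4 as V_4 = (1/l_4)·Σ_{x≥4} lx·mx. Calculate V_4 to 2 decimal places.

3.87

lx = nx/n0 = nx/150: 1, 0.72, 0.5, 0.38, 0.27333…, 0.22, 0.15333…, 0.12
lx·mx for x ≥ 4: 0.382667…, 0.374, 0.168667…, 0.132 → sum = 1.057333…
V_4 = 1.057333… / l_4 = 1.057333… / 0.273333… = 3.868293… → 3.87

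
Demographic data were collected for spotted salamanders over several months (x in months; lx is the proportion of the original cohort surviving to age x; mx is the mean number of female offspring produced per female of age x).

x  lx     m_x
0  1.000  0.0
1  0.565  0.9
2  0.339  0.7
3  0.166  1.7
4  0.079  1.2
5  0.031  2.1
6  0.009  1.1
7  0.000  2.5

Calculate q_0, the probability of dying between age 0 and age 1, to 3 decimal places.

0.435

q_0 = (l_0 − l_1) / l_0 = (1 − 0.565) / 1
     = 0.435 / 1 = 0.435 → 0.435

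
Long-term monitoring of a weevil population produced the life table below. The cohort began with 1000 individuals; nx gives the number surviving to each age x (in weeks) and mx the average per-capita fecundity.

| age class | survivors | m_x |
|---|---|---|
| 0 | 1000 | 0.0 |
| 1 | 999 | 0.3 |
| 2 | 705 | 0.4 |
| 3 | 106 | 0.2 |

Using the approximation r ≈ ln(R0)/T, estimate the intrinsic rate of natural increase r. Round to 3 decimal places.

-0.329

lx = nx/n0 = nx/1000: 1, 0.999, 0.705, 0.106
R0 = Σ lx·mx = 0 + 0.2997 + 0.282 + 0.0212 = 0.6029
Σ x·lx·mx = 0.9273; T = 0.9273/0.6029 = 1.53807…
r ≈ ln(R0)/T = ln(0.6029)/1.53807… = -0.32899… → -0.329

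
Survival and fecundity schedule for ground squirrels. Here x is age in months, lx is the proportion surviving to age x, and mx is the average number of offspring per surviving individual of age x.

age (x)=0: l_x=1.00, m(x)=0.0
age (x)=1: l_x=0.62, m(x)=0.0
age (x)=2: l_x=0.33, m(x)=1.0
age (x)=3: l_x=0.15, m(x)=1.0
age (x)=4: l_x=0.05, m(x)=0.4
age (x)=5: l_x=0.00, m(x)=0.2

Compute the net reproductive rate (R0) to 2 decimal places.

0.50

lx·mx by age: 0, 0, 0.33, 0.15, 0.02, 0
R0 = Σ lx·mx = 0.5 → 0.50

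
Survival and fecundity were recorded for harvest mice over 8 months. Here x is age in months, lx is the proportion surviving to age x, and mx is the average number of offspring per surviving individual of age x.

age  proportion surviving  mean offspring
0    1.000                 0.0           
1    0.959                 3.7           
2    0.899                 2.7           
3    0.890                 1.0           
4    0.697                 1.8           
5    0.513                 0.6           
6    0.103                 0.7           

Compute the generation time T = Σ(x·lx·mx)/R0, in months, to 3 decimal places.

2.125

lx·mx: 0, 3.5483, 2.4273, 0.89, 1.2546, 0.3078, 0.0721 → R0 = 8.5001
x·lx·mx: 0, 3.5483, 4.8546, 2.67, 5.0184, 1.539, 0.4326 → Σ = 18.0629
T = 18.0629 / 8.5001 = 2.125022… → 2.125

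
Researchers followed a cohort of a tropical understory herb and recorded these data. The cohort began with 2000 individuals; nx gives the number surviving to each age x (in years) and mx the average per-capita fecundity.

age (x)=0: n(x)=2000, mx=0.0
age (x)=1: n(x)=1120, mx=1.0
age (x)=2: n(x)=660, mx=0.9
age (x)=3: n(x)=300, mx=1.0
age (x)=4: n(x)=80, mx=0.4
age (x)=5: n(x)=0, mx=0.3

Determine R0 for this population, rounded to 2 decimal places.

1.02

lx = nx/n0 = nx/2000: 1, 0.56, 0.33, 0.15, 0.04, 0
lx·mx by age: 0, 0.56, 0.297, 0.15, 0.016, 0
R0 = Σ lx·mx = 1.023 → 1.02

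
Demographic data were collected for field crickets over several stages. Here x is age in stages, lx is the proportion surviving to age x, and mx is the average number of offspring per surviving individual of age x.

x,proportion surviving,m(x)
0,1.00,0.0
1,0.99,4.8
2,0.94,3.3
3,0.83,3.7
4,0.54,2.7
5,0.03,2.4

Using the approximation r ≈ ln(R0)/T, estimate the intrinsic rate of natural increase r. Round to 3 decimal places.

R0 = Σ lx·mx = 0 + 4.752 + 3.102 + 3.071 + 1.458 + 0.072 = 12.455
Σ x·lx·mx = 26.361; T = 26.361/12.455 = 2.1165…
r ≈ ln(R0)/T = ln(12.455)/2.1165… = 1.19165… → 1.192

1.192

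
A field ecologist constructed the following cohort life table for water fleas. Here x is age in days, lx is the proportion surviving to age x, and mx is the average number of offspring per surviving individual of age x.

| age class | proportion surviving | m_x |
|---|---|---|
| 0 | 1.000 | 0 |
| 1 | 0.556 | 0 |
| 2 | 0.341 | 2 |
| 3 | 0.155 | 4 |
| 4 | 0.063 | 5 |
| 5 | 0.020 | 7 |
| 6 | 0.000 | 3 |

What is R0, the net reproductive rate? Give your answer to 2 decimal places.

lx·mx by age: 0, 0, 0.682, 0.62, 0.315, 0.14, 0
R0 = Σ lx·mx = 1.757 → 1.76

1.76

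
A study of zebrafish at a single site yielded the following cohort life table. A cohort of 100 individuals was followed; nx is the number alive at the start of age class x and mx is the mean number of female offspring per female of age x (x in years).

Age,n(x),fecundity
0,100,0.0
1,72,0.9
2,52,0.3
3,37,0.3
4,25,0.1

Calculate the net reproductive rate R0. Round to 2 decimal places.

0.94

lx = nx/n0 = nx/100: 1, 0.72, 0.52, 0.37, 0.25
lx·mx by age: 0, 0.648, 0.156, 0.111, 0.025
R0 = Σ lx·mx = 0.94 → 0.94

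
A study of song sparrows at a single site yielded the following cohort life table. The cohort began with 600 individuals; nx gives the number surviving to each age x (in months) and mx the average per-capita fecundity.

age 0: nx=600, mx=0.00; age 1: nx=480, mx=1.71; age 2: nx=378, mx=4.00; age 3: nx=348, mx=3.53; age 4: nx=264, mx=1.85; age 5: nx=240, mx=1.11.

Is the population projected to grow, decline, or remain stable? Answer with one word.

lx = nx/n0 = nx/600: 1, 0.8, 0.63, 0.58, 0.44, 0.4
R0 = Σ lx·mx = 0 + 1.368 + 2.52 + 2.0474 + 0.814 + 0.444 = 7.1934
R0 > 1, so the population is growing.

growing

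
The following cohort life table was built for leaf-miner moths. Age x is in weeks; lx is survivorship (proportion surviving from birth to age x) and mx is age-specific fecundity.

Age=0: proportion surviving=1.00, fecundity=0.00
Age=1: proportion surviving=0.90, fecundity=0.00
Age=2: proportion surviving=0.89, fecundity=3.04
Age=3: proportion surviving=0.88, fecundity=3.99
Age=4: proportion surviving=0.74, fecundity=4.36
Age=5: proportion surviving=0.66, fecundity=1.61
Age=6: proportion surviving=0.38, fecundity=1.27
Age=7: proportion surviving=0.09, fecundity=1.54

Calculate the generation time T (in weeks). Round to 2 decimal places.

lx·mx: 0, 0, 2.7056, 3.5112, 3.2264, 1.0626, 0.4826, 0.1386 → R0 = 11.127
x·lx·mx: 0, 0, 5.4112, 10.5336, 12.9056, 5.313, 2.8956, 0.9702 → Σ = 38.0292
T = 38.0292 / 11.127 = 3.417741… → 3.42

3.42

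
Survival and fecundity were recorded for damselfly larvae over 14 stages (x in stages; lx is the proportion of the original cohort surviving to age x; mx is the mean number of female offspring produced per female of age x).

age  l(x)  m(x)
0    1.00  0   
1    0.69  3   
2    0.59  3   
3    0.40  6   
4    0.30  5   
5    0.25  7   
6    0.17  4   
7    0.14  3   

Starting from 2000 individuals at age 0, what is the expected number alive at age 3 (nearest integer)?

Expected survivors = N0 · l_3 = 2000 × 0.40 = 800 → 800

800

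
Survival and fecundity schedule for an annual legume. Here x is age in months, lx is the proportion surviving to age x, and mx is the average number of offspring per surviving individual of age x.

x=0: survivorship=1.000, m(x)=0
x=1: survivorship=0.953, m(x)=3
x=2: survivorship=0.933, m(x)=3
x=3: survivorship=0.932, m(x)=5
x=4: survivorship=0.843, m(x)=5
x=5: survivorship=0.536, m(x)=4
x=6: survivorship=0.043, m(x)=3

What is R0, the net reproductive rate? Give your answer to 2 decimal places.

lx·mx by age: 0, 2.859, 2.799, 4.66, 4.215, 2.144, 0.129
R0 = Σ lx·mx = 16.806 → 16.81

16.81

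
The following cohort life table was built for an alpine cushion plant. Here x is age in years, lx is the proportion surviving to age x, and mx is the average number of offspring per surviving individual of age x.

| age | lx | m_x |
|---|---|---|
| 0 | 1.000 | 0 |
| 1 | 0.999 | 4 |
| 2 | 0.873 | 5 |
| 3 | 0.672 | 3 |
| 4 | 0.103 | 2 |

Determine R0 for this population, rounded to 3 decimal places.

10.583

lx·mx by age: 0, 3.996, 4.365, 2.016, 0.206
R0 = Σ lx·mx = 10.583 → 10.583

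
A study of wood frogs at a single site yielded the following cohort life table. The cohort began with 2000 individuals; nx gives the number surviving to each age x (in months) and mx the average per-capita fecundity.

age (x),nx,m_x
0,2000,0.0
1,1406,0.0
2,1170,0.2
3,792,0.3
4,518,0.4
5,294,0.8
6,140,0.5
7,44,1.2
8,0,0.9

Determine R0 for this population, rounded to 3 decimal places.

lx = nx/n0 = nx/2000: 1, 0.703, 0.585, 0.396, 0.259, 0.147, 0.07, 0.022, 0
lx·mx by age: 0, 0, 0.117, 0.1188, 0.1036, 0.1176, 0.035, 0.0264, 0
R0 = Σ lx·mx = 0.5184 → 0.518

0.518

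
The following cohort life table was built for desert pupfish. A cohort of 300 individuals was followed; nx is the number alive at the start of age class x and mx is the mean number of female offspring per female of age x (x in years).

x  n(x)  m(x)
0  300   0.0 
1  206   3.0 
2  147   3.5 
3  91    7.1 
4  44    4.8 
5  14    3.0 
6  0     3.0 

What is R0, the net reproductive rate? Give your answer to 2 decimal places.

6.77

lx = nx/n0 = nx/300: 1, 0.68667…, 0.49, 0.30333…, 0.14667…, 0.04667…, 0
lx·mx by age: 0, 2.06…, 1.715, 2.153667…, 0.704…, 0.14…, 0
R0 = Σ lx·mx = 6.772667… → 6.77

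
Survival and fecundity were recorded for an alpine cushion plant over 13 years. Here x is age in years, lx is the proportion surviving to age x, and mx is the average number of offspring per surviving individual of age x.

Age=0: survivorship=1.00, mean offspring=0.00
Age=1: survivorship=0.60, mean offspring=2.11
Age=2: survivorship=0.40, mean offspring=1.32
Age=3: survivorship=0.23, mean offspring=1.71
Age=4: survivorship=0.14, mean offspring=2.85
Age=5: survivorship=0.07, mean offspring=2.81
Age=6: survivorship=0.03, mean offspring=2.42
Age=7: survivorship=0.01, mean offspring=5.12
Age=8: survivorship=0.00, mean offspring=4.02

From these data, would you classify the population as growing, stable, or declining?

growing

R0 = Σ lx·mx = 0 + 1.266 + 0.528 + 0.3933 + 0.399 + 0.1967 + 0.0726 + 0.0512 + 0 = 2.9068
R0 > 1, so the population is growing.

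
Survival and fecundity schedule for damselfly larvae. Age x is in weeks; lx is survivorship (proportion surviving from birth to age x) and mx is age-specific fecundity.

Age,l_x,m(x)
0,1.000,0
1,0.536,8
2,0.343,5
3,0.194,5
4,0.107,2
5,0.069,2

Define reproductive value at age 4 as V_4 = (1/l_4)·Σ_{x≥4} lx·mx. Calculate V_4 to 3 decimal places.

3.290

lx·mx for x ≥ 4: 0.214, 0.138 → sum = 0.352
V_4 = 0.352 / l_4 = 0.352 / 0.107 = 3.28972… → 3.290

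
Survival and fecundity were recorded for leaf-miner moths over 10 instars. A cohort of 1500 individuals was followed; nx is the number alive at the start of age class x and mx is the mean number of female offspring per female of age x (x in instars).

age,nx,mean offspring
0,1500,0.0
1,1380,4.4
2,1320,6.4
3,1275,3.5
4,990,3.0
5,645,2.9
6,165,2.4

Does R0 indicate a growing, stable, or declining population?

growing

lx = nx/n0 = nx/1500: 1, 0.92, 0.88, 0.85, 0.66, 0.43, 0.11
R0 = Σ lx·mx = 0 + 4.048 + 5.632 + 2.975 + 1.98 + 1.247 + 0.264 = 16.146
R0 > 1, so the population is growing.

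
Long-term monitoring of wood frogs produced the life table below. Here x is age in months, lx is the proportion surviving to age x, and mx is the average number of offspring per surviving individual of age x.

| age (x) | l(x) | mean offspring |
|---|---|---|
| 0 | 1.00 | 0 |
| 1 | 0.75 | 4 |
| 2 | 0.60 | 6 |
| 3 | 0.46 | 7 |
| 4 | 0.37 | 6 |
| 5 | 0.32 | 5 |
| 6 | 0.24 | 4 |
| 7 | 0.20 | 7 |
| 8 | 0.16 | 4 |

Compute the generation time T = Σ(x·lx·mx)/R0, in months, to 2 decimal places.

lx·mx: 0, 3, 3.6, 3.22, 2.22, 1.6, 0.96, 1.4, 0.64 → R0 = 16.64
x·lx·mx: 0, 3, 7.2, 9.66, 8.88, 8, 5.76, 9.8, 5.12 → Σ = 57.42
T = 57.42 / 16.64 = 3.450721… → 3.45

3.45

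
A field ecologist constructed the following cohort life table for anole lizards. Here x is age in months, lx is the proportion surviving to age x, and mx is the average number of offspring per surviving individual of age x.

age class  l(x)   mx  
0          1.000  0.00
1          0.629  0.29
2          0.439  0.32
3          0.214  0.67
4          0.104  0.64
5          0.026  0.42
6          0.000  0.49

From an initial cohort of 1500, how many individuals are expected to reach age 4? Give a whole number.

Expected survivors = N0 · l_4 = 1500 × 0.104 = 156 → 156

156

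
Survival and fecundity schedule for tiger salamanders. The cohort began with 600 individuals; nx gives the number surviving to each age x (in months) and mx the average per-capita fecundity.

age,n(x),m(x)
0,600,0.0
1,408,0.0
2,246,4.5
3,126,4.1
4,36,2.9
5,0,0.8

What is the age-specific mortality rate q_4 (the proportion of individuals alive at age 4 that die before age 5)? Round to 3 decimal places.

lx = nx/n0 = nx/600: 1, 0.68, 0.41, 0.21, 0.06, 0
q_4 = (l_4 − l_5) / l_4 = (0.06 − 0) / 0.06
     = 0.06 / 0.06 = 1 → 1.000

1.000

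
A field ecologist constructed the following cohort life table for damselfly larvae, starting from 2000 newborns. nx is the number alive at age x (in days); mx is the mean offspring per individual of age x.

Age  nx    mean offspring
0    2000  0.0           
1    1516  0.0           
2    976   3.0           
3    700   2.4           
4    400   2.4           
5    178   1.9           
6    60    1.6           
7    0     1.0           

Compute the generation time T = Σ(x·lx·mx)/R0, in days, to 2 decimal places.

lx = nx/n0 = nx/2000: 1, 0.758, 0.488, 0.35, 0.2, 0.089, 0.03, 0
lx·mx: 0, 0, 1.464, 0.84, 0.48, 0.1691, 0.048, 0 → R0 = 3.0011
x·lx·mx: 0, 0, 2.928, 2.52, 1.92, 0.8455, 0.288, 0 → Σ = 8.5015
T = 8.5015 / 3.0011 = 2.832795… → 2.83

2.83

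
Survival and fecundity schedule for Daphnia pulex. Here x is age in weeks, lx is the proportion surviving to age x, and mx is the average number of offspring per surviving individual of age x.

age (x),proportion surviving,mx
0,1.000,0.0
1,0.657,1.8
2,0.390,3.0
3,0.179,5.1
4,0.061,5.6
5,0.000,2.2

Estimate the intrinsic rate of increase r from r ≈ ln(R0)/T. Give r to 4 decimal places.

0.6067

R0 = Σ lx·mx = 0 + 1.1826 + 1.17 + 0.9129 + 0.3416 + 0 = 3.6071
Σ x·lx·mx = 7.6277; T = 7.6277/3.6071 = 2.11464…
r ≈ ln(R0)/T = ln(3.6071)/2.11464… = 0.606679… → 0.6067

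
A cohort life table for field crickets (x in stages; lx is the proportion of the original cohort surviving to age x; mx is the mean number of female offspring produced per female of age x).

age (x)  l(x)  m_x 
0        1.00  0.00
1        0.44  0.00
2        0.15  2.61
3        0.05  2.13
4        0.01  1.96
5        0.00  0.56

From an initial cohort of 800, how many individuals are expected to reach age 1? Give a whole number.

Expected survivors = N0 · l_1 = 800 × 0.44 = 352 → 352

352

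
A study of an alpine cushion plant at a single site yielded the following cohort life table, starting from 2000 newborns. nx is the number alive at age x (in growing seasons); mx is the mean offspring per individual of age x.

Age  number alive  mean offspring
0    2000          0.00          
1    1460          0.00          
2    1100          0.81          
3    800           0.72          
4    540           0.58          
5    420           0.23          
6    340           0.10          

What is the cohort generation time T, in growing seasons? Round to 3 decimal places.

2.852

lx = nx/n0 = nx/2000: 1, 0.73, 0.55, 0.4, 0.27, 0.21, 0.17
lx·mx: 0, 0, 0.4455, 0.288, 0.1566, 0.0483, 0.017 → R0 = 0.9554
x·lx·mx: 0, 0, 0.891, 0.864, 0.6264, 0.2415, 0.102 → Σ = 2.7249
T = 2.7249 / 0.9554 = 2.852104… → 2.852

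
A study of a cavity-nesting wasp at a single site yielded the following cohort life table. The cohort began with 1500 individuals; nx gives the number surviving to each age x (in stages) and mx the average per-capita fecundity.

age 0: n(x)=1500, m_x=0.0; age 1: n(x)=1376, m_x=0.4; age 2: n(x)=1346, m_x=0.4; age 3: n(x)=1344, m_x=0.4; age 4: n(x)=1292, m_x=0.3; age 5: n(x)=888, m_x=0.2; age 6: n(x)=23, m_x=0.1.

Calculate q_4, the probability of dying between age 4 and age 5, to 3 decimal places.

lx = nx/n0 = nx/1500: 1, 0.91733…, 0.89733…, 0.896, 0.86133…, 0.592, 0.01533…
q_4 = (l_4 − l_5) / l_4 = (0.861333… − 0.592) / 0.861333…
     = 0.269333… / 0.861333… = 0.312693… → 0.313

0.313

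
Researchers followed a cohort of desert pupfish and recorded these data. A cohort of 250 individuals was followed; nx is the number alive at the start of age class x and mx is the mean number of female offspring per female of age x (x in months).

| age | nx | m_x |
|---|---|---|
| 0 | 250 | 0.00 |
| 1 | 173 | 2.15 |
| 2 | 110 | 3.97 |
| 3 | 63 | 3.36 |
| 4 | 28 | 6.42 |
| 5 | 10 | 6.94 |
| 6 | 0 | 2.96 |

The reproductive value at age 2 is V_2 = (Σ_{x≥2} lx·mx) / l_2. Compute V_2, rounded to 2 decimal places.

8.16

lx = nx/n0 = nx/250: 1, 0.692, 0.44, 0.252, 0.112, 0.04, 0
lx·mx for x ≥ 2: 1.7468, 0.84672, 0.71904, 0.2776, 0 → sum = 3.59016
V_2 = 3.59016 / l_2 = 3.59016 / 0.44 = 8.159455… → 8.16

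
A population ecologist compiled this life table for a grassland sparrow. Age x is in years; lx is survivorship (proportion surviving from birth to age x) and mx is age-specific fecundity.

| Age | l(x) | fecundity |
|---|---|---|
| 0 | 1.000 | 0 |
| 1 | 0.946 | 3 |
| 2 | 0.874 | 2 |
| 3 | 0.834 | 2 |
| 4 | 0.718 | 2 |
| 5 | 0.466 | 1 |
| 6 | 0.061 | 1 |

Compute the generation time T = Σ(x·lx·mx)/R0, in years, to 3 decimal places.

lx·mx: 0, 2.838, 1.748, 1.668, 1.436, 0.466, 0.061 → R0 = 8.217
x·lx·mx: 0, 2.838, 3.496, 5.004, 5.744, 2.33, 0.366 → Σ = 19.778
T = 19.778 / 8.217 = 2.406961… → 2.407

2.407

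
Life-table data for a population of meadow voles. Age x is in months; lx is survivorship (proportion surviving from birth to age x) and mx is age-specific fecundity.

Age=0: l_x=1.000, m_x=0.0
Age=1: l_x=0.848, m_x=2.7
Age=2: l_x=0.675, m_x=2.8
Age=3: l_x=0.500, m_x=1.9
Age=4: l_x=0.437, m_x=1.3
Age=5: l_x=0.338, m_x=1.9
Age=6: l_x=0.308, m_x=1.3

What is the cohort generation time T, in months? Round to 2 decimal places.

lx·mx: 0, 2.2896, 1.89, 0.95, 0.5681, 0.6422, 0.4004 → R0 = 6.7403
x·lx·mx: 0, 2.2896, 3.78, 2.85, 2.2724, 3.211, 2.4024 → Σ = 16.8054
T = 16.8054 / 6.7403 = 2.493272… → 2.49

2.49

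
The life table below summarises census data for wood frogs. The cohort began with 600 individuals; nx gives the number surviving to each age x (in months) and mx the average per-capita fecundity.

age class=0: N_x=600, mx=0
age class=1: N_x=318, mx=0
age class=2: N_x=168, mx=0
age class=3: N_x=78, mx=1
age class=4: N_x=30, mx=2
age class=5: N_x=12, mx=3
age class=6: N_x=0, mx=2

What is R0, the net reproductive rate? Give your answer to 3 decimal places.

lx = nx/n0 = nx/600: 1, 0.53, 0.28, 0.13, 0.05, 0.02, 0
lx·mx by age: 0, 0, 0, 0.13, 0.1, 0.06, 0
R0 = Σ lx·mx = 0.29 → 0.290

0.290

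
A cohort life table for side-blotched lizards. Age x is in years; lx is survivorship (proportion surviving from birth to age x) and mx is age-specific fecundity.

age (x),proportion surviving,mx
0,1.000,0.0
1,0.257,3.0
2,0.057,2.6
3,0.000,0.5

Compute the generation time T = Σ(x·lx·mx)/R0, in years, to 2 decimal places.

lx·mx: 0, 0.771, 0.1482, 0 → R0 = 0.9192
x·lx·mx: 0, 0.771, 0.2964, 0 → Σ = 1.0674
T = 1.0674 / 0.9192 = 1.161227… → 1.16

1.16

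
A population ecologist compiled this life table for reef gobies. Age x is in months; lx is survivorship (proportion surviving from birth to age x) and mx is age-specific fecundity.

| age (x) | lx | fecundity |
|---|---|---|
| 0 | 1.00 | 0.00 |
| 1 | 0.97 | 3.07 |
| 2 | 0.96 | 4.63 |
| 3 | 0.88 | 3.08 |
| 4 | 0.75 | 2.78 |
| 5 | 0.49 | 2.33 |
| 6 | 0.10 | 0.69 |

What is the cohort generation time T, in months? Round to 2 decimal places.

lx·mx: 0, 2.9779, 4.4448, 2.7104, 2.085, 1.1417, 0.069 → R0 = 13.4288
x·lx·mx: 0, 2.9779, 8.8896, 8.1312, 8.34, 5.7085, 0.414 → Σ = 34.4612
T = 34.4612 / 13.4288 = 2.566216… → 2.57

2.57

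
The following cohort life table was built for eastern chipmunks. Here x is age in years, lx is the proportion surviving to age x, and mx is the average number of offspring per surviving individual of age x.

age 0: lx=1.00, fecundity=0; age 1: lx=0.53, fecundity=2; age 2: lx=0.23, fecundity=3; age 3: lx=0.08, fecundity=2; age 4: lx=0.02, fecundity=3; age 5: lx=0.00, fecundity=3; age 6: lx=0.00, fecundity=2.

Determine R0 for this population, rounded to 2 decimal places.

lx·mx by age: 0, 1.06, 0.69, 0.16, 0.06, 0, 0
R0 = Σ lx·mx = 1.97 → 1.97

1.97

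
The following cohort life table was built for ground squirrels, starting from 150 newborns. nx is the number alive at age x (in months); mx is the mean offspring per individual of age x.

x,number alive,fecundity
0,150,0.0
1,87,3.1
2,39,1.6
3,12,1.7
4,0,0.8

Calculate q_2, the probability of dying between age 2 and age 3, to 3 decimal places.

0.692

lx = nx/n0 = nx/150: 1, 0.58, 0.26, 0.08, 0
q_2 = (l_2 − l_3) / l_2 = (0.26 − 0.08) / 0.26
     = 0.18 / 0.26 = 0.692308… → 0.692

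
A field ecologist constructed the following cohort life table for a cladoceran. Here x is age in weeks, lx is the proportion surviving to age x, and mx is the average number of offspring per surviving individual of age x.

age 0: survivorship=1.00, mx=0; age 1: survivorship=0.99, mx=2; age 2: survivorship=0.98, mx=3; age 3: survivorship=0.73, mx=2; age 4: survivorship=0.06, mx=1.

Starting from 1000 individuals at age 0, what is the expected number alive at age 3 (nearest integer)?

Expected survivors = N0 · l_3 = 1000 × 0.73 = 730 → 730

730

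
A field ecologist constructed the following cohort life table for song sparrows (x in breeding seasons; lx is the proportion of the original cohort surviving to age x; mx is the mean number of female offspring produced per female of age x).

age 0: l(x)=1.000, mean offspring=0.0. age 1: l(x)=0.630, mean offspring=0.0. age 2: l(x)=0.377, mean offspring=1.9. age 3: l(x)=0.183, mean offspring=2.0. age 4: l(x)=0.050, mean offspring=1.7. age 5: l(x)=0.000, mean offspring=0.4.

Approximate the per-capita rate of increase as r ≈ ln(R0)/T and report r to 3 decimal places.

0.063

R0 = Σ lx·mx = 0 + 0 + 0.7163 + 0.366 + 0.085 + 0 = 1.1673
Σ x·lx·mx = 2.8706; T = 2.8706/1.1673 = 2.45918…
r ≈ ln(R0)/T = ln(1.1673)/2.45918… = 0.0629… → 0.063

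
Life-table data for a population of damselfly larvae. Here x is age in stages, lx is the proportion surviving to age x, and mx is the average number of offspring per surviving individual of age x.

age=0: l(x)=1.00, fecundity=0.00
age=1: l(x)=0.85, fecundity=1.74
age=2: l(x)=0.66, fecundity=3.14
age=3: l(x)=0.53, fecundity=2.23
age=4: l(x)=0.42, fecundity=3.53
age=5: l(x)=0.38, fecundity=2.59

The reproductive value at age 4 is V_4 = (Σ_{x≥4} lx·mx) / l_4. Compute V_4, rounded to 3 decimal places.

5.873

lx·mx for x ≥ 4: 1.4826, 0.9842 → sum = 2.4668
V_4 = 2.4668 / l_4 = 2.4668 / 0.42 = 5.873333… → 5.873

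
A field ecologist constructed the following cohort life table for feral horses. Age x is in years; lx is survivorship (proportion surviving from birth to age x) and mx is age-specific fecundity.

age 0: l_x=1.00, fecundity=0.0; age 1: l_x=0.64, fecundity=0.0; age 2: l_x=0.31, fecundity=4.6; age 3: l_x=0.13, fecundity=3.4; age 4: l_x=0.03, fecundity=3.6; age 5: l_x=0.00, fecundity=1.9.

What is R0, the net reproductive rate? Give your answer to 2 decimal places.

lx·mx by age: 0, 0, 1.426, 0.442, 0.108, 0
R0 = Σ lx·mx = 1.976 → 1.98

1.98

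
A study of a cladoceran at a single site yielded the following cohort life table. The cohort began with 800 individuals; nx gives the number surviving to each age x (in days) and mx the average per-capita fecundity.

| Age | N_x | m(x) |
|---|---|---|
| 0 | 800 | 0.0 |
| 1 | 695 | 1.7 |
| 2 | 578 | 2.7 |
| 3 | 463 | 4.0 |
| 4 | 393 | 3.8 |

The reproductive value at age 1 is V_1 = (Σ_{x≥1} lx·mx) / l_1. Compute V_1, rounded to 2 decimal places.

8.76

lx = nx/n0 = nx/800: 1, 0.86875, 0.7225, 0.57875, 0.49125
lx·mx for x ≥ 1: 1.476875, 1.95075, 2.315, 1.86675 → sum = 7.609375
V_1 = 7.609375 / l_1 = 7.609375 / 0.86875 = 8.758993… → 8.76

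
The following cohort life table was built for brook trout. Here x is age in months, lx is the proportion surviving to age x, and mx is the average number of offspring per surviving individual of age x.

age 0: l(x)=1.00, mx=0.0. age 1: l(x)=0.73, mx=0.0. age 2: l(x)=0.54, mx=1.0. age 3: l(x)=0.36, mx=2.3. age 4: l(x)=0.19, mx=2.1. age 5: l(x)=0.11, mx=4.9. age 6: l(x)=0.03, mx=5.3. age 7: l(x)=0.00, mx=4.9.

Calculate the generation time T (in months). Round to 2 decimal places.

lx·mx: 0, 0, 0.54, 0.828, 0.399, 0.539, 0.159, 0 → R0 = 2.465
x·lx·mx: 0, 0, 1.08, 2.484, 1.596, 2.695, 0.954, 0 → Σ = 8.809
T = 8.809 / 2.465 = 3.573631… → 3.57

3.57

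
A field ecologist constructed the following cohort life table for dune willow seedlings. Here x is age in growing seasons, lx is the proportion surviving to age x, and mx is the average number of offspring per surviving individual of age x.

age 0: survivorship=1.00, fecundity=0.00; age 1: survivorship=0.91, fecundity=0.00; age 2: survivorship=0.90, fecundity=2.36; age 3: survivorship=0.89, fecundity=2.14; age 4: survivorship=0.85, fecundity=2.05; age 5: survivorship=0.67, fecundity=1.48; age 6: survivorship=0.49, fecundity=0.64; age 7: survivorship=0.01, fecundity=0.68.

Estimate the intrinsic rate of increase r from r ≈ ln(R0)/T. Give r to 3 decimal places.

0.582

R0 = Σ lx·mx = 0 + 0 + 2.124 + 1.9046 + 1.7425 + 0.9916 + 0.3136 + 0.0068 = 7.0831
Σ x·lx·mx = 23.819; T = 23.819/7.0831 = 3.36279…
r ≈ ln(R0)/T = ln(7.0831)/3.36279… = 0.58217… → 0.582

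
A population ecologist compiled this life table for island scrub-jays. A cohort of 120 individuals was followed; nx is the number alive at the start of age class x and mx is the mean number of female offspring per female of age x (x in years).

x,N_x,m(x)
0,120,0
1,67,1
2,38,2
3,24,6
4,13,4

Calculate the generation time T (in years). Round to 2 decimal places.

2.53

lx = nx/n0 = nx/120: 1, 0.55833…, 0.31667…, 0.2, 0.10833…
lx·mx: 0, 0.558333…, 0.633333…, 1.2, 0.433333… → R0 = 2.825…
x·lx·mx: 0, 0.558333…, 1.266667…, 3.6, 1.733333… → Σ = 7.158333…
T = 7.158333… / 2.825… = 2.533923… → 2.53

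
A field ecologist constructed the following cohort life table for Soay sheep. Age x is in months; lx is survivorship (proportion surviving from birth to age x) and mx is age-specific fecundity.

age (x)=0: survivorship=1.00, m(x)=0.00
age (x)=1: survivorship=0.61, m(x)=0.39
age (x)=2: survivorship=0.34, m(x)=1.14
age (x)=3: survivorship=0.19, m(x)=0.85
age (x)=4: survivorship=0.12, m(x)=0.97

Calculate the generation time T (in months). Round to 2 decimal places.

2.17

lx·mx: 0, 0.2379, 0.3876, 0.1615, 0.1164 → R0 = 0.9034
x·lx·mx: 0, 0.2379, 0.7752, 0.4845, 0.4656 → Σ = 1.9632
T = 1.9632 / 0.9034 = 2.173124… → 2.17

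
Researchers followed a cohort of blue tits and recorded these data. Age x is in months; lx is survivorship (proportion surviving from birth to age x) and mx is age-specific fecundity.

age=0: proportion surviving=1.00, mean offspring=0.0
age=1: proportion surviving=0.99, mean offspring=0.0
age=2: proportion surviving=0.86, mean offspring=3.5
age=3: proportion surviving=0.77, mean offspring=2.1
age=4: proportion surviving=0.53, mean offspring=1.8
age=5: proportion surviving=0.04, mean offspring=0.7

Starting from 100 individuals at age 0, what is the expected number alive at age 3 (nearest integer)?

Expected survivors = N0 · l_3 = 100 × 0.77 = 77 → 77

77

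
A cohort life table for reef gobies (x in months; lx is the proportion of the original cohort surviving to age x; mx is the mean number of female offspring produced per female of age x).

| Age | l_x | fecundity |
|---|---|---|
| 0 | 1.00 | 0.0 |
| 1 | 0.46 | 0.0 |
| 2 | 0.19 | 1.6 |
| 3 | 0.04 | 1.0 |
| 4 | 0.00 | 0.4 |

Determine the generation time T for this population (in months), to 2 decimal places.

2.12

lx·mx: 0, 0, 0.304, 0.04, 0 → R0 = 0.344
x·lx·mx: 0, 0, 0.608, 0.12, 0 → Σ = 0.728
T = 0.728 / 0.344 = 2.116279… → 2.12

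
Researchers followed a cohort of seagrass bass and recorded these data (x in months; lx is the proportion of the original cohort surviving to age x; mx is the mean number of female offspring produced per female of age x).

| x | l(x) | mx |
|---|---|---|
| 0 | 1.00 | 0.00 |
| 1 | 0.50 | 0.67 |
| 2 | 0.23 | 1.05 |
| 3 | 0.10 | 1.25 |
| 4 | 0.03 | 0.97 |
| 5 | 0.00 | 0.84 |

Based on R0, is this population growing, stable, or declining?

declining

R0 = Σ lx·mx = 0 + 0.335 + 0.2415 + 0.125 + 0.0291 + 0 = 0.7306
R0 < 1, so the population is declining.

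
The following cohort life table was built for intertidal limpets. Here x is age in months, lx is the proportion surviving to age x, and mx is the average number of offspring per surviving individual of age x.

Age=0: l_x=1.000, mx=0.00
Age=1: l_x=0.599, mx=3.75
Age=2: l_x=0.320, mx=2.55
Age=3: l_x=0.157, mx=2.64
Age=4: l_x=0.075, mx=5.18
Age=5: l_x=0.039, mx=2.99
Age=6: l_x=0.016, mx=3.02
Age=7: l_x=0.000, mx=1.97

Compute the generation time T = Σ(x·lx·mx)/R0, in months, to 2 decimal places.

lx·mx: 0, 2.24625, 0.816, 0.41448, 0.3885, 0.11661, 0.04832, 0 → R0 = 4.03016
x·lx·mx: 0, 2.24625, 1.632, 1.24344, 1.554, 0.58305, 0.28992, 0 → Σ = 7.54866
T = 7.54866 / 4.03016 = 1.873042… → 1.87

1.87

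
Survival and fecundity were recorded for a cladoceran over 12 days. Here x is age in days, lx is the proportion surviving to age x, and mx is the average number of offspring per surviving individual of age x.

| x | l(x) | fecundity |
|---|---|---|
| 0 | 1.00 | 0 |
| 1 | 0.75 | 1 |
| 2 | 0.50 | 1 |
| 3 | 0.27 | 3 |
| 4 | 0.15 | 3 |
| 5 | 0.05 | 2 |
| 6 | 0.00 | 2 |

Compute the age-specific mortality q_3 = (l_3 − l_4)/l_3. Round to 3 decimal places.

q_3 = (l_3 − l_4) / l_3 = (0.27 − 0.15) / 0.27
     = 0.12 / 0.27 = 0.444444… → 0.444

0.444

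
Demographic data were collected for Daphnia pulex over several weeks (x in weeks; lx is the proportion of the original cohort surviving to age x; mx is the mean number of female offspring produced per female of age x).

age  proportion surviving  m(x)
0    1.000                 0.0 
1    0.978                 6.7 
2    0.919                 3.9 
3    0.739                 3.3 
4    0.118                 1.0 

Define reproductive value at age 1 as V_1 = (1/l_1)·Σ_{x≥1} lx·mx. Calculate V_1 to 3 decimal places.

lx·mx for x ≥ 1: 6.5526, 3.5841, 2.4387, 0.118 → sum = 12.6934
V_1 = 12.6934 / l_1 = 12.6934 / 0.978 = 12.978937… → 12.979

12.979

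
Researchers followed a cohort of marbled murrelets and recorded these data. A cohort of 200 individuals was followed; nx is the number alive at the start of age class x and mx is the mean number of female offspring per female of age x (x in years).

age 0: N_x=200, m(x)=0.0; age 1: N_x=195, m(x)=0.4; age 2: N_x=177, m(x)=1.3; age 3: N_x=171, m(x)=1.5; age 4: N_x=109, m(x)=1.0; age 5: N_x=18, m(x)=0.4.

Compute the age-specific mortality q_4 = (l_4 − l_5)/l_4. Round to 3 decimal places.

0.835

lx = nx/n0 = nx/200: 1, 0.975, 0.885, 0.855, 0.545, 0.09
q_4 = (l_4 − l_5) / l_4 = (0.545 − 0.09) / 0.545
     = 0.455 / 0.545 = 0.834862… → 0.835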